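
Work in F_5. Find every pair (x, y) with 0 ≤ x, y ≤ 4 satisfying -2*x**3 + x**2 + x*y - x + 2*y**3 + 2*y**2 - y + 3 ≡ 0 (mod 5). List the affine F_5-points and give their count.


Affine F_5-points: {(0, 2), (1, 1), (1, 2), (2, 2), (3, 0)}; count = 5.

For each of the 25 pairs (x, y) ∈ F_5², evaluate f(x, y) mod 5. Record the zeros.
  x = 0: [0↦3, 1↦1, 2↦0, 3↦2, 4↦4]  zeros at y ∈ {2}
  x = 1: [0↦1, 1↦0, 2↦0, 3↦3, 4↦1]  zeros at y ∈ {1, 2}
  x = 2: [0↦4, 1↦4, 2↦0, 3↦4, 4↦3]  zeros at y ∈ {2}
  x = 3: [0↦0, 1↦1, 2↦3, 3↦3, 4↦3]  zeros at y ∈ {0}
  x = 4: [0↦2, 1↦4, 2↦2, 3↦3, 4↦4]  zeros at y ∈ ∅
Collecting zeros: affine points = {(0, 2), (1, 1), (1, 2), (2, 2), (3, 0)}.
Total count |C(F_5)_aff| = 5.


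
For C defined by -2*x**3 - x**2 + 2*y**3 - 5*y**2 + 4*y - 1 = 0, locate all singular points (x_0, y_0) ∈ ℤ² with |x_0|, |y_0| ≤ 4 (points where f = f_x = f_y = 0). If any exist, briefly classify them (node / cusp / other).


Singular points: {(0, 1)}; classification: node.

Compute partial derivatives:
  f_x = -6*x**2 - 2*x.
  f_y = 6*y**2 - 10*y + 4.
Scan x_0 ∈ {−4, ..., 4}. For each x_0, f_y(x_0, y) is a polynomial in y; find its integer roots y ∈ {−4, ..., 4}, then test f_x and f at those candidates.
  x = -4: f_y(-4, y) = 6*y**2 - 10*y + 4; vanishes at y ∈ {1}. (-4, 1): f_x = -88 ≠ 0.
  x = -3: f_y(-3, y) = 6*y**2 - 10*y + 4; vanishes at y ∈ {1}. (-3, 1): f_x = -48 ≠ 0.
  x = -2: f_y(-2, y) = 6*y**2 - 10*y + 4; vanishes at y ∈ {1}. (-2, 1): f_x = -20 ≠ 0.
  x = -1: f_y(-1, y) = 6*y**2 - 10*y + 4; vanishes at y ∈ {1}. (-1, 1): f_x = -4 ≠ 0.
  x = 0: f_y(0, y) = 6*y**2 - 10*y + 4; vanishes at y ∈ {1}. (0, 1): f_x = 0, f = 0 — SINGULAR.
  x = 1: f_y(1, y) = 6*y**2 - 10*y + 4; vanishes at y ∈ {1}. (1, 1): f_x = -8 ≠ 0.
  x = 2: f_y(2, y) = 6*y**2 - 10*y + 4; vanishes at y ∈ {1}. (2, 1): f_x = -28 ≠ 0.
  x = 3: f_y(3, y) = 6*y**2 - 10*y + 4; vanishes at y ∈ {1}. (3, 1): f_x = -60 ≠ 0.
  x = 4: f_y(4, y) = 6*y**2 - 10*y + 4; vanishes at y ∈ {1}. (4, 1): f_x = -104 ≠ 0.
Only singular point on the grid: (0, 1).
Classify: substitute x = 0 + u, y = 1 + v and expand: f = -2*u**3 - u**2 + 2*v**3 + v**2.
No constant or linear terms (consistent with a singular point). Quadratic part: -u**2 + v**2. Cubic part: -2*u**3 + 2*v**3.
The quadratic part v**2 - u**2 = (v − u)(v + u) splits into two distinct linear factors, so there are two distinct tangent lines y − 1 = ±(x − 0) — this is a node (ordinary double point).
Classification: node.


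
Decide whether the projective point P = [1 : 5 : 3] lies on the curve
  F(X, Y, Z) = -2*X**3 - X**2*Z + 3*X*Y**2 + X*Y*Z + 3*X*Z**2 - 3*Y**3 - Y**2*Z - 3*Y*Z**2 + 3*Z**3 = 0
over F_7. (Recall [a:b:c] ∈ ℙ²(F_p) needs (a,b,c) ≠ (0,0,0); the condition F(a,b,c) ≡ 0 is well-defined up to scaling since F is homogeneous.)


F(1,5,3) ≡ 0 (mod 7); P is on the curve.

Evaluate F(1, 5, 3) term-by-term (mod 7).
  -2*X**3 ↦ -2·1·1·1 = -2
  -X**2*Z ↦ -1·1·1·3 = -3
  3*X*Y**2 ↦ 3·1·25·1 = 75
  X*Y*Z ↦ 1·1·5·3 = 15
  3*X*Z**2 ↦ 3·1·1·9 = 27
  -3*Y**3 ↦ -3·1·125·1 = -375
  -Y**2*Z ↦ -1·1·25·3 = -75
  -3*Y*Z**2 ↦ -3·1·5·9 = -135
  3*Z**3 ↦ 3·1·1·27 = 81
Sum: F(1, 5, 3) = (-2) + (-3) + (75) + (15) + (27) + (-375) + (-75) + (-135) + (81) = -392.
Reducing mod 7: -392 ≡ 0 (mod 7).
Since F(a, b, c) ≡ 0 (mod 7), P lies on the curve.


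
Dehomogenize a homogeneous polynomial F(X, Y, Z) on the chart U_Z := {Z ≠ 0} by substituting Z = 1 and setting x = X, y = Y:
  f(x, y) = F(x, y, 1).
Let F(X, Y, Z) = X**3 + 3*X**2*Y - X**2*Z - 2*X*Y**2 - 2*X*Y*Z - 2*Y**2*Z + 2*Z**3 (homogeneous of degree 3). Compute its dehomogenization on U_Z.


f(x, y) = x**3 + 3*x**2*y - x**2 - 2*x*y**2 - 2*x*y - 2*y**2 + 2

On U_Z we set Z = 1. Each monomial c·X^i·Y^j·Z^k in F becomes c·x^i·y^j·1^k = c·x^i·y^j.
Substituting Z = 1: F(X, Y, 1) = x**3 + 3*x**2*y - x**2 - 2*x*y**2 - 2*x*y - 2*y**2 + 2.
Note: deg(f) ≤ deg(F) = 3; strict inequality happens when F is divisible by Z (lost terms).


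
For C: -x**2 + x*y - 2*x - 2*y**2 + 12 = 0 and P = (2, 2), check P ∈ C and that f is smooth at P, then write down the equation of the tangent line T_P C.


Tangent line at P: -4*x - 6*y + 20 = 0.

Step 1: f(2, 2) = 0, so P lies on C.
Step 2: partial derivatives
  f_x(x, y) = -2*x + y - 2, f_y(x, y) = x - 4*y.
  f_x(P) = -4, f_y(P) = -6 (gradient nonzero, so P is smooth).
Step 3: tangent line at P: -4·(x − 2) + -6·(y − 2) = 0.
Expanding: -4*x - 6*y + 20 = 0.


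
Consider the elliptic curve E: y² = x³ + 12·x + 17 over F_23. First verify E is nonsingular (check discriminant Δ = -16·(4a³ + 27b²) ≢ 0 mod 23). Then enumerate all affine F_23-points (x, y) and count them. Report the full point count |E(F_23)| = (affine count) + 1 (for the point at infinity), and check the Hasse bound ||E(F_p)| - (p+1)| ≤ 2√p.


Affine points = {(2, 7), (2, 16), (5, 8), (5, 15), (6, 11), (6, 12), (8, 2), (8, 21), (9, 7), (9, 16), (11, 10), (11, 13), (12, 7), (12, 16), (13, 1), (13, 22), (14, 10), (14, 13), (16, 2), (16, 21), (18, 4), (18, 19), (20, 0), (21, 10), (21, 13), (22, 2), (22, 21)}; affine count = 27; |E(F_23)| = 28.

Discriminant check: Δ ∝ 4a³ + 27b² = 4·12³ + 27·17² = 4·1728 + 27·289 ≡ 18 (mod 23). Nonzero ⇒ E is nonsingular.
For each x ∈ F_23, compute rhs = x³ + 12·x + 17 mod 23, then count y ∈ F_23 with y² ≡ rhs.
  x = 0: rhs = 17, matching y values: none (0 points).
  x = 1: rhs = 7, matching y values: none (0 points).
  x = 2: rhs = 3, matching y values: 7, 16 (2 points).
  x = 3: rhs = 11, matching y values: none (0 points).
  x = 4: rhs = 14, matching y values: none (0 points).
  x = 5: rhs = 18, matching y values: 8, 15 (2 points).
  x = 6: rhs = 6, matching y values: 11, 12 (2 points).
  x = 7: rhs = 7, matching y values: none (0 points).
  x = 8: rhs = 4, matching y values: 2, 21 (2 points).
  x = 9: rhs = 3, matching y values: 7, 16 (2 points).
  x = 10: rhs = 10, matching y values: none (0 points).
  x = 11: rhs = 8, matching y values: 10, 13 (2 points).
  x = 12: rhs = 3, matching y values: 7, 16 (2 points).
  x = 13: rhs = 1, matching y values: 1, 22 (2 points).
  x = 14: rhs = 8, matching y values: 10, 13 (2 points).
  x = 15: rhs = 7, matching y values: none (0 points).
  x = 16: rhs = 4, matching y values: 2, 21 (2 points).
  x = 17: rhs = 5, matching y values: none (0 points).
  x = 18: rhs = 16, matching y values: 4, 19 (2 points).
  x = 19: rhs = 20, matching y values: none (0 points).
  x = 20: rhs = 0, matching y values: 0 (1 points).
  x = 21: rhs = 8, matching y values: 10, 13 (2 points).
  x = 22: rhs = 4, matching y values: 2, 21 (2 points).
Total affine count: 27.
Full point count |E(F_23)| = 27 + 1 = 28.
Hasse bound: |28 − (23+1)| = |4| = 4 ≤ 2√23 ≈ 9.5917 ✓.


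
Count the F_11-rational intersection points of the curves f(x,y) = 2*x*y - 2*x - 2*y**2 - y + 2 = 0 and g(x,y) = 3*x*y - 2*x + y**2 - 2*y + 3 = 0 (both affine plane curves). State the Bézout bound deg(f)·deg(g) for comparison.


Common zeros: ∅; count = 0; Bézout bound = 4.

deg(f) = 2, deg(g) = 2, so Bézout bound = 4.
Scan x ∈ F_11. For each x, list the y ∈ F_11 with f(x, y) ≡ 0 and those with g(x, y) ≡ 0 (mod 11); the common zeros in that column are the intersection.
  x = 0: f ≡ 0 at y ∈ ∅; g ≡ 0 at y ∈ {4, 9}; common: ∅.
  x = 1: f ≡ 0 at y ∈ {0, 6}; g ≡ 0 at y ∈ ∅; common: ∅.
  x = 2: f ≡ 0 at y ∈ {3, 4}; g ≡ 0 at y ∈ {2, 5}; common: ∅.
  x = 3: f ≡ 0 at y ∈ {9, 10}; g ≡ 0 at y ∈ ∅; common: ∅.
  x = 4: f ≡ 0 at y ∈ {2, 7}; g ≡ 0 at y ∈ ∅; common: ∅.
  x = 5: f ≡ 0 at y ∈ ∅; g ≡ 0 at y ∈ ∅; common: ∅.
  x = 6: f ≡ 0 at y ∈ ∅; g ≡ 0 at y ∈ ∅; common: ∅.
  x = 7: f ≡ 0 at y ∈ ∅; g ≡ 0 at y ∈ {0, 3}; common: ∅.
  x = 8: f ≡ 0 at y ∈ {5, 8}; g ≡ 0 at y ∈ ∅; common: ∅.
  x = 9: f ≡ 0 at y ∈ ∅; g ≡ 0 at y ∈ {1, 7}; common: ∅.
  x = 10: f ≡ 0 at y ∈ ∅; g ≡ 0 at y ∈ {6, 10}; common: ∅.
Collecting: common zeros = ∅, so the count is 0.
Comparison with the Bézout bound: 0 ≤ 4 = deg(f)·deg(g), as expected for curves with no common component (the affine F_11-count falls short of the bound because intersections may lie at infinity, over extension fields, or carry multiplicity).


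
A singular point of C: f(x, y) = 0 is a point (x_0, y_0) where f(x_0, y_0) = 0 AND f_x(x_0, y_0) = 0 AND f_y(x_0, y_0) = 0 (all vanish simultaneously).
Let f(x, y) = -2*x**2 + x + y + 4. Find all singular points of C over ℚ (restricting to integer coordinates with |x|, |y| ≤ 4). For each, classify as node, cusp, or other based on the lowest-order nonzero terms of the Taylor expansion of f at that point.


No singular points in the scanned grid; C is smooth there.

Compute partial derivatives:
  f_x = 1 - 4*x.
  f_y = 1.
f_y = 1 is a nonzero constant, so f_y never vanishes: no point (x, y) can satisfy f = f_x = f_y = 0. In particular no (x, y) ∈ {−4, ..., 4}² is singular; the curve is smooth.


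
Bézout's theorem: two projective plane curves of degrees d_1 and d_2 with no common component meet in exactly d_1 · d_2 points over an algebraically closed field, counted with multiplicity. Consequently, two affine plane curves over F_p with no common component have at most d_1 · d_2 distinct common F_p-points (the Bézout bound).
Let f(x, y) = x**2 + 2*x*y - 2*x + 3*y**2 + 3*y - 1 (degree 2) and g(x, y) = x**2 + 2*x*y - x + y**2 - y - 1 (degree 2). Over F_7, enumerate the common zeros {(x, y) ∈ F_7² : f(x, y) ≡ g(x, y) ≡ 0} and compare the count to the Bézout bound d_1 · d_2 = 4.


Common zeros: ∅; count = 0; Bézout bound = 4.

deg(f) = 2, deg(g) = 2, so Bézout bound = 4.
Scan x ∈ F_7. For each x, list the y ∈ F_7 with f(x, y) ≡ 0 and those with g(x, y) ≡ 0 (mod 7); the common zeros in that column are the intersection.
  x = 0: f ≡ 0 at y ∈ {3}; g ≡ 0 at y ∈ ∅; common: ∅.
  x = 1: f ≡ 0 at y ∈ {5}; g ≡ 0 at y ∈ ∅; common: ∅.
  x = 2: f ≡ 0 at y ∈ ∅; g ≡ 0 at y ∈ ∅; common: ∅.
  x = 3: f ≡ 0 at y ∈ {1, 3}; g ≡ 0 at y ∈ ∅; common: ∅.
  x = 4: f ≡ 0 at y ∈ {0, 1}; g ≡ 0 at y ∈ ∅; common: ∅.
  x = 5: f ≡ 0 at y ∈ {0, 5}; g ≡ 0 at y ∈ ∅; common: ∅.
  x = 6: f ≡ 0 at y ∈ ∅; g ≡ 0 at y ∈ ∅; common: ∅.
Collecting: common zeros = ∅, so the count is 0.
Comparison with the Bézout bound: 0 ≤ 4 = deg(f)·deg(g), as expected for curves with no common component (the affine F_7-count falls short of the bound because intersections may lie at infinity, over extension fields, or carry multiplicity).


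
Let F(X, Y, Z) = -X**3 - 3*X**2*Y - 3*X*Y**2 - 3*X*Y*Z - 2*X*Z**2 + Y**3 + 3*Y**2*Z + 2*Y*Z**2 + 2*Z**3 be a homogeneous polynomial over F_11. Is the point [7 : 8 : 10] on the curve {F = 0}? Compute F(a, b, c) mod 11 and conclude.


F(7,8,10) ≡ 1 (mod 11); P is NOT on the curve.

Evaluate F(7, 8, 10) term-by-term (mod 11).
  -X**3 ↦ -1·343·1·1 = -343
  -3*X**2*Y ↦ -3·49·8·1 = -1176
  -3*X*Y**2 ↦ -3·7·64·1 = -1344
  -3*X*Y*Z ↦ -3·7·8·10 = -1680
  -2*X*Z**2 ↦ -2·7·1·100 = -1400
  Y**3 ↦ 1·1·512·1 = 512
  3*Y**2*Z ↦ 3·1·64·10 = 1920
  2*Y*Z**2 ↦ 2·1·8·100 = 1600
  2*Z**3 ↦ 2·1·1·1000 = 2000
Sum: F(7, 8, 10) = (-343) + (-1176) + (-1344) + (-1680) + (-1400) + (512) + (1920) + (1600) + (2000) = 89.
Reducing mod 11: 89 ≡ 1 (mod 11).
Since F(a, b, c) ≡ 1 ≠ 0 (mod 11), P does NOT lie on the curve.


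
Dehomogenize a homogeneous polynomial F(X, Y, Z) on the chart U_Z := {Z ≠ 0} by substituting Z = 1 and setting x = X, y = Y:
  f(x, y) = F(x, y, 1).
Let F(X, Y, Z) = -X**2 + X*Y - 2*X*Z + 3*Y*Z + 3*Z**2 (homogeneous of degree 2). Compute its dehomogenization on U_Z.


f(x, y) = -x**2 + x*y - 2*x + 3*y + 3

On U_Z we set Z = 1. Each monomial c·X^i·Y^j·Z^k in F becomes c·x^i·y^j·1^k = c·x^i·y^j.
Substituting Z = 1: F(X, Y, 1) = -x**2 + x*y - 2*x + 3*y + 3.
Note: deg(f) ≤ deg(F) = 2; strict inequality happens when F is divisible by Z (lost terms).


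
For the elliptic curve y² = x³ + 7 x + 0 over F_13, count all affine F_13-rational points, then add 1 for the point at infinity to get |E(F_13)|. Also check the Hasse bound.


Affine points = {(0, 0), (2, 3), (2, 10), (3, 3), (3, 10), (4, 1), (4, 12), (5, 2), (5, 11), (8, 3), (8, 10), (9, 5), (9, 8), (10, 2), (10, 11), (11, 2), (11, 11)}; affine count = 17; |E(F_13)| = 18.

Discriminant check: Δ ∝ 4a³ + 27b² = 4·7³ + 27·0² = 4·343 + 27·0 ≡ 7 (mod 13). Nonzero ⇒ E is nonsingular.
For each x ∈ F_13, compute rhs = x³ + 7·x + 0 mod 13, then count y ∈ F_13 with y² ≡ rhs.
  x = 0: rhs = 0, matching y values: 0 (1 points).
  x = 1: rhs = 8, matching y values: none (0 points).
  x = 2: rhs = 9, matching y values: 3, 10 (2 points).
  x = 3: rhs = 9, matching y values: 3, 10 (2 points).
  x = 4: rhs = 1, matching y values: 1, 12 (2 points).
  x = 5: rhs = 4, matching y values: 2, 11 (2 points).
  x = 6: rhs = 11, matching y values: none (0 points).
  x = 7: rhs = 2, matching y values: none (0 points).
  x = 8: rhs = 9, matching y values: 3, 10 (2 points).
  x = 9: rhs = 12, matching y values: 5, 8 (2 points).
  x = 10: rhs = 4, matching y values: 2, 11 (2 points).
  x = 11: rhs = 4, matching y values: 2, 11 (2 points).
  x = 12: rhs = 5, matching y values: none (0 points).
Total affine count: 17.
Full point count |E(F_13)| = 17 + 1 = 18.
Hasse bound: |18 − (13+1)| = |4| = 4 ≤ 2√13 ≈ 7.2111 ✓.


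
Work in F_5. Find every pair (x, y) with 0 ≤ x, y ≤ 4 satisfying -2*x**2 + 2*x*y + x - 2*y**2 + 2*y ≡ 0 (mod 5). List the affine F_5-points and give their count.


Affine F_5-points: {(0, 0), (0, 1), (3, 0), (3, 4), (4, 1), (4, 4)}; count = 6.

For each of the 25 pairs (x, y) ∈ F_5², evaluate f(x, y) mod 5. Record the zeros.
  x = 0: [0↦0, 1↦0, 2↦1, 3↦3, 4↦1]  zeros at y ∈ {0, 1}
  x = 1: [0↦4, 1↦1, 2↦4, 3↦3, 4↦3]  zeros at y ∈ ∅
  x = 2: [0↦4, 1↦3, 2↦3, 3↦4, 4↦1]  zeros at y ∈ ∅
  x = 3: [0↦0, 1↦1, 2↦3, 3↦1, 4↦0]  zeros at y ∈ {0, 4}
  x = 4: [0↦2, 1↦0, 2↦4, 3↦4, 4↦0]  zeros at y ∈ {1, 4}
Collecting zeros: affine points = {(0, 0), (0, 1), (3, 0), (3, 4), (4, 1), (4, 4)}.
Total count |C(F_5)_aff| = 6.


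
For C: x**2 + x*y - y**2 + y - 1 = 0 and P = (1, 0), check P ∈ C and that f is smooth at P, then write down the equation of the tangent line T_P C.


Tangent line at P: 2*x + 2*y - 2 = 0.

Step 1: f(1, 0) = 0, so P lies on C.
Step 2: partial derivatives
  f_x(x, y) = 2*x + y, f_y(x, y) = x - 2*y + 1.
  f_x(P) = 2, f_y(P) = 2 (gradient nonzero, so P is smooth).
Step 3: tangent line at P: 2·(x − 1) + 2·(y − 0) = 0.
Expanding: 2*x + 2*y - 2 = 0.


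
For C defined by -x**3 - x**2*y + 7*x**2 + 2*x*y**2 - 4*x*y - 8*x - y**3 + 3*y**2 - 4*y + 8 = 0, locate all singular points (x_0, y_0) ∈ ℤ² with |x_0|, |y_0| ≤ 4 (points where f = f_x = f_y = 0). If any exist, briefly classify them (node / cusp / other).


Singular points: {(2, 2)}; classification: node.

Compute partial derivatives:
  f_x = -3*x**2 - 2*x*y + 14*x + 2*y**2 - 4*y - 8.
  f_y = -x**2 + 4*x*y - 4*x - 3*y**2 + 6*y - 4.
Scan x_0 ∈ {−4, ..., 4}. For each x_0, f_y(x_0, y) is a polynomial in y; find its integer roots y ∈ {−4, ..., 4}, then test f_x and f at those candidates.
  x = -4: f_y(-4, y) = -3*y**2 - 10*y - 4; no integer root y with |y| ≤ 4.
  x = -3: f_y(-3, y) = -3*y**2 - 6*y - 1; no integer root y with |y| ≤ 4.
  x = -2: f_y(-2, y) = -3*y**2 - 2*y; vanishes at y ∈ {0}. (-2, 0): f_x = -48 ≠ 0.
  x = -1: f_y(-1, y) = -3*y**2 + 2*y - 1; no integer root y with |y| ≤ 4.
  x = 0: f_y(0, y) = -3*y**2 + 6*y - 4; no integer root y with |y| ≤ 4.
  x = 1: f_y(1, y) = -3*y**2 + 10*y - 9; no integer root y with |y| ≤ 4.
  x = 2: f_y(2, y) = -3*y**2 + 14*y - 16; vanishes at y ∈ {2}. (2, 2): f_x = 0, f = 0 — SINGULAR.
  x = 3: f_y(3, y) = -3*y**2 + 18*y - 25; no integer root y with |y| ≤ 4.
  x = 4: f_y(4, y) = -3*y**2 + 22*y - 36; no integer root y with |y| ≤ 4.
Only singular point on the grid: (2, 2).
Classify: substitute x = 2 + u, y = 2 + v and expand: f = -u**3 - u**2*v - u**2 + 2*u*v**2 - v**3 + v**2.
No constant or linear terms (consistent with a singular point). Quadratic part: -u**2 + v**2. Cubic part: -u**3 - u**2*v + 2*u*v**2 - v**3.
The quadratic part v**2 - u**2 = (v − u)(v + u) splits into two distinct linear factors, so there are two distinct tangent lines y − 2 = ±(x − 2) — this is a node (ordinary double point).
Classification: node.


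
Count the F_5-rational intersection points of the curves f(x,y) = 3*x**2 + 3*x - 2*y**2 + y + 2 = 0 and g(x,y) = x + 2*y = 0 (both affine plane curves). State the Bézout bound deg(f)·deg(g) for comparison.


Common zeros: ∅; count = 0; Bézout bound = 2.

deg(f) = 2, deg(g) = 1, so Bézout bound = 2.
Scan x ∈ F_5. For each x, list the y ∈ F_5 with f(x, y) ≡ 0 and those with g(x, y) ≡ 0 (mod 5); the common zeros in that column are the intersection.
  x = 0: f ≡ 0 at y ∈ ∅; g ≡ 0 at y ∈ {0}; common: ∅.
  x = 1: f ≡ 0 at y ∈ {4}; g ≡ 0 at y ∈ {2}; common: ∅.
  x = 2: f ≡ 0 at y ∈ {0, 3}; g ≡ 0 at y ∈ {4}; common: ∅.
  x = 3: f ≡ 0 at y ∈ {4}; g ≡ 0 at y ∈ {1}; common: ∅.
  x = 4: f ≡ 0 at y ∈ ∅; g ≡ 0 at y ∈ {3}; common: ∅.
Collecting: common zeros = ∅, so the count is 0.
Comparison with the Bézout bound: 0 ≤ 2 = deg(f)·deg(g), as expected for curves with no common component (the affine F_5-count falls short of the bound because intersections may lie at infinity, over extension fields, or carry multiplicity).


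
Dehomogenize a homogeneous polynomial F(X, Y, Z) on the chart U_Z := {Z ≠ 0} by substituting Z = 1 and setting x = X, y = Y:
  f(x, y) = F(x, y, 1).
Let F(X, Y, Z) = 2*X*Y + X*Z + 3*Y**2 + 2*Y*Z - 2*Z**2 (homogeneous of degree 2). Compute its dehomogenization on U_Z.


f(x, y) = 2*x*y + x + 3*y**2 + 2*y - 2

On U_Z we set Z = 1. Each monomial c·X^i·Y^j·Z^k in F becomes c·x^i·y^j·1^k = c·x^i·y^j.
Substituting Z = 1: F(X, Y, 1) = 2*x*y + x + 3*y**2 + 2*y - 2.
Note: deg(f) ≤ deg(F) = 2; strict inequality happens when F is divisible by Z (lost terms).


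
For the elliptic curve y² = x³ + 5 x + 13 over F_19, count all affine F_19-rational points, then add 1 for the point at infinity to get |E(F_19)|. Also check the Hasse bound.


Affine points = {(1, 0), (3, 6), (3, 13), (5, 7), (5, 12), (7, 7), (7, 12), (15, 9), (15, 10), (16, 3), (16, 16), (18, 8), (18, 11)}; affine count = 13; |E(F_19)| = 14.

Discriminant check: Δ ∝ 4a³ + 27b² = 4·5³ + 27·13² = 4·125 + 27·169 ≡ 9 (mod 19). Nonzero ⇒ E is nonsingular.
For each x ∈ F_19, compute rhs = x³ + 5·x + 13 mod 19, then count y ∈ F_19 with y² ≡ rhs.
  x = 0: rhs = 13, matching y values: none (0 points).
  x = 1: rhs = 0, matching y values: 0 (1 points).
  x = 2: rhs = 12, matching y values: none (0 points).
  x = 3: rhs = 17, matching y values: 6, 13 (2 points).
  x = 4: rhs = 2, matching y values: none (0 points).
  x = 5: rhs = 11, matching y values: 7, 12 (2 points).
  x = 6: rhs = 12, matching y values: none (0 points).
  x = 7: rhs = 11, matching y values: 7, 12 (2 points).
  x = 8: rhs = 14, matching y values: none (0 points).
  x = 9: rhs = 8, matching y values: none (0 points).
  x = 10: rhs = 18, matching y values: none (0 points).
  x = 11: rhs = 12, matching y values: none (0 points).
  x = 12: rhs = 15, matching y values: none (0 points).
  x = 13: rhs = 14, matching y values: none (0 points).
  x = 14: rhs = 15, matching y values: none (0 points).
  x = 15: rhs = 5, matching y values: 9, 10 (2 points).
  x = 16: rhs = 9, matching y values: 3, 16 (2 points).
  x = 17: rhs = 14, matching y values: none (0 points).
  x = 18: rhs = 7, matching y values: 8, 11 (2 points).
Total affine count: 13.
Full point count |E(F_19)| = 13 + 1 = 14.
Hasse bound: |14 − (19+1)| = |-6| = 6 ≤ 2√19 ≈ 8.7178 ✓.


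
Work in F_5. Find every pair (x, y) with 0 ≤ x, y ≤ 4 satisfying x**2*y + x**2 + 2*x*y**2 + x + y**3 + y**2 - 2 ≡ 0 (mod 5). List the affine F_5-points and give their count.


Affine F_5-points: {(0, 1), (0, 2), (1, 0), (1, 1), (2, 2), (3, 0), (4, 4)}; count = 7.

For each of the 25 pairs (x, y) ∈ F_5², evaluate f(x, y) mod 5. Record the zeros.
  x = 0: [0↦3, 1↦0, 2↦0, 3↦4, 4↦3]  zeros at y ∈ {1, 2}
  x = 1: [0↦0, 1↦0, 2↦2, 3↦2, 4↦1]  zeros at y ∈ {0, 1}
  x = 2: [0↦4, 1↦4, 2↦0, 3↦3, 4↦4]  zeros at y ∈ {2}
  x = 3: [0↦0, 1↦2, 2↦4, 3↦2, 4↦2]  zeros at y ∈ {0}
  x = 4: [0↦3, 1↦4, 2↦4, 3↦4, 4↦0]  zeros at y ∈ {4}
Collecting zeros: affine points = {(0, 1), (0, 2), (1, 0), (1, 1), (2, 2), (3, 0), (4, 4)}.
Total count |C(F_5)_aff| = 7.


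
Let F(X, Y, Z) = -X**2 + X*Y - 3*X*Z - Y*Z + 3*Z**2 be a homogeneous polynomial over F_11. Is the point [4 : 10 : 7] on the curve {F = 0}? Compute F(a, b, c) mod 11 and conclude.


F(4,10,7) ≡ 6 (mod 11); P is NOT on the curve.

Evaluate F(4, 10, 7) term-by-term (mod 11).
  -X**2 ↦ -1·16·1·1 = -16
  X*Y ↦ 1·4·10·1 = 40
  -3*X*Z ↦ -3·4·1·7 = -84
  -Y*Z ↦ -1·1·10·7 = -70
  3*Z**2 ↦ 3·1·1·49 = 147
Sum: F(4, 10, 7) = (-16) + (40) + (-84) + (-70) + (147) = 17.
Reducing mod 11: 17 ≡ 6 (mod 11).
Since F(a, b, c) ≡ 6 ≠ 0 (mod 11), P does NOT lie on the curve.


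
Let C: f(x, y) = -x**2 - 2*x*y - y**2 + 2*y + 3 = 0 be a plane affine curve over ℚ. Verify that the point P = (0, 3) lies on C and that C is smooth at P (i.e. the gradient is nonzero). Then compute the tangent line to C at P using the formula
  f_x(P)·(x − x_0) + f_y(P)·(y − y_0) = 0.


Tangent line at P: -6*x - 4*y + 12 = 0.

Step 1: f(0, 3) = 0, so P lies on C.
Step 2: partial derivatives
  f_x(x, y) = -2*x - 2*y, f_y(x, y) = -2*x - 2*y + 2.
  f_x(P) = -6, f_y(P) = -4 (gradient nonzero, so P is smooth).
Step 3: tangent line at P: -6·(x − 0) + -4·(y − 3) = 0.
Expanding: -6*x - 4*y + 12 = 0.


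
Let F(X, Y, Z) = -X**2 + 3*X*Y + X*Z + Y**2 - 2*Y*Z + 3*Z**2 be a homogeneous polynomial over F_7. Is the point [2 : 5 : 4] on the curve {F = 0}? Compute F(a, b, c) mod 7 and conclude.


F(2,5,4) ≡ 4 (mod 7); P is NOT on the curve.

Evaluate F(2, 5, 4) term-by-term (mod 7).
  -X**2 ↦ -1·4·1·1 = -4
  3*X*Y ↦ 3·2·5·1 = 30
  X*Z ↦ 1·2·1·4 = 8
  Y**2 ↦ 1·1·25·1 = 25
  -2*Y*Z ↦ -2·1·5·4 = -40
  3*Z**2 ↦ 3·1·1·16 = 48
Sum: F(2, 5, 4) = (-4) + (30) + (8) + (25) + (-40) + (48) = 67.
Reducing mod 7: 67 ≡ 4 (mod 7).
Since F(a, b, c) ≡ 4 ≠ 0 (mod 7), P does NOT lie on the curve.


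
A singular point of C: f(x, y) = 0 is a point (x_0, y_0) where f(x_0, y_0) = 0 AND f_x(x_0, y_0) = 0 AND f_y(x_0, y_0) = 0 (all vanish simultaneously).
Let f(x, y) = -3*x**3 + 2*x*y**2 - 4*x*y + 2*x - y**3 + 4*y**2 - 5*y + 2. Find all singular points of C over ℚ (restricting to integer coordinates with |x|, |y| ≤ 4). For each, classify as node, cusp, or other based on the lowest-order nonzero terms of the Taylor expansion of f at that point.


Singular points: {(0, 1)}; classification: cusp.

Compute partial derivatives:
  f_x = -9*x**2 + 2*y**2 - 4*y + 2.
  f_y = 4*x*y - 4*x - 3*y**2 + 8*y - 5.
Scan x_0 ∈ {−4, ..., 4}. For each x_0, f_y(x_0, y) is a polynomial in y; find its integer roots y ∈ {−4, ..., 4}, then test f_x and f at those candidates.
  x = -4: f_y(-4, y) = -3*y**2 - 8*y + 11; vanishes at y ∈ {1}. (-4, 1): f_x = -144 ≠ 0.
  x = -3: f_y(-3, y) = -3*y**2 - 4*y + 7; vanishes at y ∈ {1}. (-3, 1): f_x = -81 ≠ 0.
  x = -2: f_y(-2, y) = 3 - 3*y**2; vanishes at y ∈ {-1, 1}. (-2, -1): f_x = -28 ≠ 0; (-2, 1): f_x = -36 ≠ 0.
  x = -1: f_y(-1, y) = -3*y**2 + 4*y - 1; vanishes at y ∈ {1}. (-1, 1): f_x = -9 ≠ 0.
  x = 0: f_y(0, y) = -3*y**2 + 8*y - 5; vanishes at y ∈ {1}. (0, 1): f_x = 0, f = 0 — SINGULAR.
  x = 1: f_y(1, y) = -3*y**2 + 12*y - 9; vanishes at y ∈ {1, 3}. (1, 1): f_x = -9 ≠ 0; (1, 3): f_x = -1 ≠ 0.
  x = 2: f_y(2, y) = -3*y**2 + 16*y - 13; vanishes at y ∈ {1}. (2, 1): f_x = -36 ≠ 0.
  x = 3: f_y(3, y) = -3*y**2 + 20*y - 17; vanishes at y ∈ {1}. (3, 1): f_x = -81 ≠ 0.
  x = 4: f_y(4, y) = -3*y**2 + 24*y - 21; vanishes at y ∈ {1}. (4, 1): f_x = -144 ≠ 0.
Only singular point on the grid: (0, 1).
Classify: substitute x = 0 + u, y = 1 + v and expand: f = -3*u**3 + 2*u*v**2 - v**3 + v**2.
No constant or linear terms (consistent with a singular point). Quadratic part: v**2. Cubic part: -3*u**3 + 2*u*v**2 - v**3.
The quadratic part v**2 is a perfect square, so there is a single (double) tangent line v = 0, i.e. y = 1. Restricting the cubic part to that line (v = 0) leaves -3*u**3 ≠ 0, so f is not divisible by v and the branch is v² ≈ 3*u**3 to lowest order — this is a cusp.
Classification: cusp.


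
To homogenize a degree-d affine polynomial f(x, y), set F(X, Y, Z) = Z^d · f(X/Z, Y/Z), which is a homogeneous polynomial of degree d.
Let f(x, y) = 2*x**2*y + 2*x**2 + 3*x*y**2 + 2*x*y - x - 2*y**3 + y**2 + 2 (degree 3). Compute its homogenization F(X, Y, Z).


F(X, Y, Z) = 2*X**2*Y + 2*X**2*Z + 3*X*Y**2 + 2*X*Y*Z - X*Z**2 - 2*Y**3 + Y**2*Z + 2*Z**3

deg(f) = 3.
Substitute x = X/Z, y = Y/Z into f, then multiply by Z^3.
  monomial 2·x^2·y^1 ↦ 2·X^2·Y^1·Z^0.
  monomial 2·x^2·y^0 ↦ 2·X^2·Y^0·Z^1.
  monomial 3·x^1·y^2 ↦ 3·X^1·Y^2·Z^0.
  monomial 2·x^1·y^1 ↦ 2·X^1·Y^1·Z^1.
  monomial -1·x^1·y^0 ↦ -1·X^1·Y^0·Z^2.
  monomial -2·x^0·y^3 ↦ -2·X^0·Y^3·Z^0.
  monomial 1·x^0·y^2 ↦ 1·X^0·Y^2·Z^1.
  monomial 2·x^0·y^0 ↦ 2·X^0·Y^0·Z^3.
Collecting: F(X, Y, Z) = 2*X**2*Y + 2*X**2*Z + 3*X*Y**2 + 2*X*Y*Z - X*Z**2 - 2*Y**3 + Y**2*Z + 2*Z**3.


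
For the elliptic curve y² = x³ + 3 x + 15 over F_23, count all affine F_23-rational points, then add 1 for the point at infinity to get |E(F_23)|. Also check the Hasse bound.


Affine points = {(2, 11), (2, 12), (9, 9), (9, 14), (12, 10), (12, 13), (14, 8), (14, 15), (15, 10), (15, 13), (18, 6), (18, 17), (19, 10), (19, 13), (20, 5), (20, 18), (21, 1), (21, 22)}; affine count = 18; |E(F_23)| = 19.

Discriminant check: Δ ∝ 4a³ + 27b² = 4·3³ + 27·15² = 4·27 + 27·225 ≡ 19 (mod 23). Nonzero ⇒ E is nonsingular.
For each x ∈ F_23, compute rhs = x³ + 3·x + 15 mod 23, then count y ∈ F_23 with y² ≡ rhs.
  x = 0: rhs = 15, matching y values: none (0 points).
  x = 1: rhs = 19, matching y values: none (0 points).
  x = 2: rhs = 6, matching y values: 11, 12 (2 points).
  x = 3: rhs = 5, matching y values: none (0 points).
  x = 4: rhs = 22, matching y values: none (0 points).
  x = 5: rhs = 17, matching y values: none (0 points).
  x = 6: rhs = 19, matching y values: none (0 points).
  x = 7: rhs = 11, matching y values: none (0 points).
  x = 8: rhs = 22, matching y values: none (0 points).
  x = 9: rhs = 12, matching y values: 9, 14 (2 points).
  x = 10: rhs = 10, matching y values: none (0 points).
  x = 11: rhs = 22, matching y values: none (0 points).
  x = 12: rhs = 8, matching y values: 10, 13 (2 points).
  x = 13: rhs = 20, matching y values: none (0 points).
  x = 14: rhs = 18, matching y values: 8, 15 (2 points).
  x = 15: rhs = 8, matching y values: 10, 13 (2 points).
  x = 16: rhs = 19, matching y values: none (0 points).
  x = 17: rhs = 11, matching y values: none (0 points).
  x = 18: rhs = 13, matching y values: 6, 17 (2 points).
  x = 19: rhs = 8, matching y values: 10, 13 (2 points).
  x = 20: rhs = 2, matching y values: 5, 18 (2 points).
  x = 21: rhs = 1, matching y values: 1, 22 (2 points).
  x = 22: rhs = 11, matching y values: none (0 points).
Total affine count: 18.
Full point count |E(F_23)| = 18 + 1 = 19.
Hasse bound: |19 − (23+1)| = |-5| = 5 ≤ 2√23 ≈ 9.5917 ✓.


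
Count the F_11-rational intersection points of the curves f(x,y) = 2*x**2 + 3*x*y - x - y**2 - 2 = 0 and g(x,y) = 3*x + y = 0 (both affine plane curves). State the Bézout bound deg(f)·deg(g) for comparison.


Common zeros: {(5, 7), (8, 9)}; count = 2; Bézout bound = 2.

deg(f) = 2, deg(g) = 1, so Bézout bound = 2.
Scan x ∈ F_11. For each x, list the y ∈ F_11 with f(x, y) ≡ 0 and those with g(x, y) ≡ 0 (mod 11); the common zeros in that column are the intersection.
  x = 0: f ≡ 0 at y ∈ {3, 8}; g ≡ 0 at y ∈ {0}; common: ∅.
  x = 1: f ≡ 0 at y ∈ {5, 9}; g ≡ 0 at y ∈ {8}; common: ∅.
  x = 2: f ≡ 0 at y ∈ ∅; g ≡ 0 at y ∈ {5}; common: ∅.
  x = 3: f ≡ 0 at y ∈ {4, 5}; g ≡ 0 at y ∈ {2}; common: ∅.
  x = 4: f ≡ 0 at y ∈ ∅; g ≡ 0 at y ∈ {10}; common: ∅.
  x = 5: f ≡ 0 at y ∈ {7, 8}; g ≡ 0 at y ∈ {7}; common: {7}.
  x = 6: f ≡ 0 at y ∈ ∅; g ≡ 0 at y ∈ {4}; common: ∅.
  x = 7: f ≡ 0 at y ∈ {3, 7}; g ≡ 0 at y ∈ {1}; common: ∅.
  x = 8: f ≡ 0 at y ∈ {4, 9}; g ≡ 0 at y ∈ {9}; common: {9}.
  x = 9: f ≡ 0 at y ∈ ∅; g ≡ 0 at y ∈ {6}; common: ∅.
  x = 10: f ≡ 0 at y ∈ ∅; g ≡ 0 at y ∈ {3}; common: ∅.
Collecting: common zeros = {(5, 7), (8, 9)}, so the count is 2.
Comparison with the Bézout bound: 2 ≤ 2 = deg(f)·deg(g), as expected for curves with no common component (the bound is attained).


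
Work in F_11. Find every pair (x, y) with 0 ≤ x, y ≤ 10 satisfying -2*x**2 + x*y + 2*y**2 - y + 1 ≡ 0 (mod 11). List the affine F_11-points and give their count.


Affine F_11-points: {(0, 8), (0, 9), (4, 7), (4, 8), (5, 2), (5, 7), (7, 2), (7, 6), (8, 3), (8, 10), (10, 3), (10, 9)}; count = 12.

For each of the 121 pairs (x, y) ∈ F_11², evaluate f(x, y) mod 11. Record the zeros.
  x = 0: [0↦1, 1↦2, 2↦7, 3↦5, 4↦7, 5↦2, 6↦1, 7↦4, 8↦0, 9↦0, 10↦4]  zeros at y ∈ {8, 9}
  x = 1: [0↦10, 1↦1, 2↦7, 3↦6, 4↦9, 5↦5, 6↦5, 7↦9, 8↦6, 9↦7, 10↦1]  zeros at y ∈ ∅
  x = 2: [0↦4, 1↦7, 2↦3, 3↦3, 4↦7, 5↦4, 6↦5, 7↦10, 8↦8, 9↦10, 10↦5]  zeros at y ∈ ∅
  x = 3: [0↦5, 1↦9, 2↦6, 3↦7, 4↦1, 5↦10, 6↦1, 7↦7, 8↦6, 9↦9, 10↦5]  zeros at y ∈ ∅
  x = 4: [0↦2, 1↦7, 2↦5, 3↦7, 4↦2, 5↦1, 6↦4, 7↦0, 8↦0, 9↦4, 10↦1]  zeros at y ∈ {7, 8}
  x = 5: [0↦6, 1↦1, 2↦0, 3↦3, 4↦10, 5↦10, 6↦3, 7↦0, 8↦1, 9↦6, 10↦4]  zeros at y ∈ {2, 7}
  x = 6: [0↦6, 1↦2, 2↦2, 3↦6, 4↦3, 5↦4, 6↦9, 7↦7, 8↦9, 9↦4, 10↦3]  zeros at y ∈ ∅
  x = 7: [0↦2, 1↦10, 2↦0, 3↦5, 4↦3, 5↦5, 6↦0, 7↦10, 8↦2, 9↦9, 10↦9]  zeros at y ∈ {2, 6}
  x = 8: [0↦5, 1↦3, 2↦5, 3↦0, 4↦10, 5↦2, 6↦9, 7↦9, 8↦2, 9↦10, 10↦0]  zeros at y ∈ {3, 10}
  x = 9: [0↦4, 1↦3, 2↦6, 3↦2, 4↦2, 5↦6, 6↦3, 7↦4, 8↦9, 9↦7, 10↦9]  zeros at y ∈ ∅
  x = 10: [0↦10, 1↦10, 2↦3, 3↦0, 4↦1, 5↦6, 6↦4, 7↦6, 8↦1, 9↦0, 10↦3]  zeros at y ∈ {3, 9}
Collecting zeros: affine points = {(0, 8), (0, 9), (4, 7), (4, 8), (5, 2), (5, 7), (7, 2), (7, 6), (8, 3), (8, 10), (10, 3), (10, 9)}.
Total count |C(F_11)_aff| = 12.


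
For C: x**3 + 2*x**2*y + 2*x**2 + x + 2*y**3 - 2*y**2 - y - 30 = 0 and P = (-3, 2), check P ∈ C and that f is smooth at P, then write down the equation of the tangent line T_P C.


Tangent line at P: -8*x + 33*y - 90 = 0.

Step 1: f(-3, 2) = 0, so P lies on C.
Step 2: partial derivatives
  f_x(x, y) = 3*x**2 + 4*x*y + 4*x + 1, f_y(x, y) = 2*x**2 + 6*y**2 - 4*y - 1.
  f_x(P) = -8, f_y(P) = 33 (gradient nonzero, so P is smooth).
Step 3: tangent line at P: -8·(x − -3) + 33·(y − 2) = 0.
Expanding: -8*x + 33*y - 90 = 0.


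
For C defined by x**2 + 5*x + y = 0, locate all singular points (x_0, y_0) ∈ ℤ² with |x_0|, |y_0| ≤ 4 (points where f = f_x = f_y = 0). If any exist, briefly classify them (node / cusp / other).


No singular points in the scanned grid; C is smooth there.

Compute partial derivatives:
  f_x = 2*x + 5.
  f_y = 1.
f_y = 1 is a nonzero constant, so f_y never vanishes: no point (x, y) can satisfy f = f_x = f_y = 0. In particular no (x, y) ∈ {−4, ..., 4}² is singular; the curve is smooth.


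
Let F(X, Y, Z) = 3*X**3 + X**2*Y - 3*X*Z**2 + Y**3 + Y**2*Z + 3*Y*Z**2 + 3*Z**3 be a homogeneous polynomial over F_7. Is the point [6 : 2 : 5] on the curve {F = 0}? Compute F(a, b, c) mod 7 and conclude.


F(6,2,5) ≡ 4 (mod 7); P is NOT on the curve.

Evaluate F(6, 2, 5) term-by-term (mod 7).
  3*X**3 ↦ 3·216·1·1 = 648
  X**2*Y ↦ 1·36·2·1 = 72
  -3*X*Z**2 ↦ -3·6·1·25 = -450
  Y**3 ↦ 1·1·8·1 = 8
  Y**2*Z ↦ 1·1·4·5 = 20
  3*Y*Z**2 ↦ 3·1·2·25 = 150
  3*Z**3 ↦ 3·1·1·125 = 375
Sum: F(6, 2, 5) = (648) + (72) + (-450) + (8) + (20) + (150) + (375) = 823.
Reducing mod 7: 823 ≡ 4 (mod 7).
Since F(a, b, c) ≡ 4 ≠ 0 (mod 7), P does NOT lie on the curve.


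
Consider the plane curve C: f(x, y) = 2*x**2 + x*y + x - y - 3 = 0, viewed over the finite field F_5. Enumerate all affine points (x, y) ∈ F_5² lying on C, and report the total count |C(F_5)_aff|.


Affine F_5-points: {(0, 2), (1, 0), (1, 1), (1, 2), (1, 3), (1, 4), (2, 3), (3, 1), (4, 4)}; count = 9.

For each of the 25 pairs (x, y) ∈ F_5², evaluate f(x, y) mod 5. Record the zeros.
  x = 0: [0↦2, 1↦1, 2↦0, 3↦4, 4↦3]  zeros at y ∈ {2}
  x = 1: [0↦0, 1↦0, 2↦0, 3↦0, 4↦0]  zeros at y ∈ {0, 1, 2, 3, 4}
  x = 2: [0↦2, 1↦3, 2↦4, 3↦0, 4↦1]  zeros at y ∈ {3}
  x = 3: [0↦3, 1↦0, 2↦2, 3↦4, 4↦1]  zeros at y ∈ {1}
  x = 4: [0↦3, 1↦1, 2↦4, 3↦2, 4↦0]  zeros at y ∈ {4}
Collecting zeros: affine points = {(0, 2), (1, 0), (1, 1), (1, 2), (1, 3), (1, 4), (2, 3), (3, 1), (4, 4)}.
Total count |C(F_5)_aff| = 9.


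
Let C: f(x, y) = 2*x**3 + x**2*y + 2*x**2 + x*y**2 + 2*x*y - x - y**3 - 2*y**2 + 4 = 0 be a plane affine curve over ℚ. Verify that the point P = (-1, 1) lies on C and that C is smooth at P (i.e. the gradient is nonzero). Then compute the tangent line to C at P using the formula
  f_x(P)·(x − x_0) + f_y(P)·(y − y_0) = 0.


Tangent line at P: 2*x - 10*y + 12 = 0.

Step 1: f(-1, 1) = 0, so P lies on C.
Step 2: partial derivatives
  f_x(x, y) = 6*x**2 + 2*x*y + 4*x + y**2 + 2*y - 1, f_y(x, y) = x**2 + 2*x*y + 2*x - 3*y**2 - 4*y.
  f_x(P) = 2, f_y(P) = -10 (gradient nonzero, so P is smooth).
Step 3: tangent line at P: 2·(x − -1) + -10·(y − 1) = 0.
Expanding: 2*x - 10*y + 12 = 0.


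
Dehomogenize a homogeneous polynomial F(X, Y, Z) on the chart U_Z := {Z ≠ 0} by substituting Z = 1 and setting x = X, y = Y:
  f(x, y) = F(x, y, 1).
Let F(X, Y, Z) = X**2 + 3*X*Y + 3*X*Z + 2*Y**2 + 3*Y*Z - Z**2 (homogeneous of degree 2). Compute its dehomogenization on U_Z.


f(x, y) = x**2 + 3*x*y + 3*x + 2*y**2 + 3*y - 1

On U_Z we set Z = 1. Each monomial c·X^i·Y^j·Z^k in F becomes c·x^i·y^j·1^k = c·x^i·y^j.
Substituting Z = 1: F(X, Y, 1) = x**2 + 3*x*y + 3*x + 2*y**2 + 3*y - 1.
Note: deg(f) ≤ deg(F) = 2; strict inequality happens when F is divisible by Z (lost terms).


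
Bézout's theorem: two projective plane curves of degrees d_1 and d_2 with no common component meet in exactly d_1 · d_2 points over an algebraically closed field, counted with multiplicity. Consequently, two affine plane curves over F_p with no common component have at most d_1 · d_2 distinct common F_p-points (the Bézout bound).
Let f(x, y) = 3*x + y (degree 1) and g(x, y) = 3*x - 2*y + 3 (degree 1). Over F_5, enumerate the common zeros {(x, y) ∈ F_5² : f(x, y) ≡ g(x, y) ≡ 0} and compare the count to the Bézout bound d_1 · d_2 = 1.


Common zeros: {(3, 1)}; count = 1; Bézout bound = 1.

deg(f) = 1, deg(g) = 1, so Bézout bound = 1.
Scan x ∈ F_5. For each x, list the y ∈ F_5 with f(x, y) ≡ 0 and those with g(x, y) ≡ 0 (mod 5); the common zeros in that column are the intersection.
  x = 0: f ≡ 0 at y ∈ {0}; g ≡ 0 at y ∈ {4}; common: ∅.
  x = 1: f ≡ 0 at y ∈ {2}; g ≡ 0 at y ∈ {3}; common: ∅.
  x = 2: f ≡ 0 at y ∈ {4}; g ≡ 0 at y ∈ {2}; common: ∅.
  x = 3: f ≡ 0 at y ∈ {1}; g ≡ 0 at y ∈ {1}; common: {1}.
  x = 4: f ≡ 0 at y ∈ {3}; g ≡ 0 at y ∈ {0}; common: ∅.
Collecting: common zeros = {(3, 1)}, so the count is 1.
Comparison with the Bézout bound: 1 ≤ 1 = deg(f)·deg(g), as expected for curves with no common component (the bound is attained).


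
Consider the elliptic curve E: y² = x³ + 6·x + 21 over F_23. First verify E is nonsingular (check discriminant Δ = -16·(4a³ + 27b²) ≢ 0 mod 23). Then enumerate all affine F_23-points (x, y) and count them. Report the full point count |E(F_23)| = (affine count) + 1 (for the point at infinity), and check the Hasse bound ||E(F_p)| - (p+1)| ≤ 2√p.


Affine points = {(2, 8), (2, 15), (8, 11), (8, 12), (10, 0), (12, 2), (12, 21), (15, 6), (15, 17), (16, 2), (16, 21), (18, 2), (18, 21), (19, 5), (19, 18), (21, 1), (21, 22)}; affine count = 17; |E(F_23)| = 18.

Discriminant check: Δ ∝ 4a³ + 27b² = 4·6³ + 27·21² = 4·216 + 27·441 ≡ 6 (mod 23). Nonzero ⇒ E is nonsingular.
For each x ∈ F_23, compute rhs = x³ + 6·x + 21 mod 23, then count y ∈ F_23 with y² ≡ rhs.
  x = 0: rhs = 21, matching y values: none (0 points).
  x = 1: rhs = 5, matching y values: none (0 points).
  x = 2: rhs = 18, matching y values: 8, 15 (2 points).
  x = 3: rhs = 20, matching y values: none (0 points).
  x = 4: rhs = 17, matching y values: none (0 points).
  x = 5: rhs = 15, matching y values: none (0 points).
  x = 6: rhs = 20, matching y values: none (0 points).
  x = 7: rhs = 15, matching y values: none (0 points).
  x = 8: rhs = 6, matching y values: 11, 12 (2 points).
  x = 9: rhs = 22, matching y values: none (0 points).
  x = 10: rhs = 0, matching y values: 0 (1 points).
  x = 11: rhs = 15, matching y values: none (0 points).
  x = 12: rhs = 4, matching y values: 2, 21 (2 points).
  x = 13: rhs = 19, matching y values: none (0 points).
  x = 14: rhs = 20, matching y values: none (0 points).
  x = 15: rhs = 13, matching y values: 6, 17 (2 points).
  x = 16: rhs = 4, matching y values: 2, 21 (2 points).
  x = 17: rhs = 22, matching y values: none (0 points).
  x = 18: rhs = 4, matching y values: 2, 21 (2 points).
  x = 19: rhs = 2, matching y values: 5, 18 (2 points).
  x = 20: rhs = 22, matching y values: none (0 points).
  x = 21: rhs = 1, matching y values: 1, 22 (2 points).
  x = 22: rhs = 14, matching y values: none (0 points).
Total affine count: 17.
Full point count |E(F_23)| = 17 + 1 = 18.
Hasse bound: |18 − (23+1)| = |-6| = 6 ≤ 2√23 ≈ 9.5917 ✓.


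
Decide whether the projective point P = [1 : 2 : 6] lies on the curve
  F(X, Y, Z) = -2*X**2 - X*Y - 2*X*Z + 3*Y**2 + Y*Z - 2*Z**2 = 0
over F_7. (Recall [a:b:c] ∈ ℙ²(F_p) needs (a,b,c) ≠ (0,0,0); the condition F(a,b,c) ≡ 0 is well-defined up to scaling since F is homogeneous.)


F(1,2,6) ≡ 6 (mod 7); P is NOT on the curve.

Evaluate F(1, 2, 6) term-by-term (mod 7).
  -2*X**2 ↦ -2·1·1·1 = -2
  -X*Y ↦ -1·1·2·1 = -2
  -2*X*Z ↦ -2·1·1·6 = -12
  3*Y**2 ↦ 3·1·4·1 = 12
  Y*Z ↦ 1·1·2·6 = 12
  -2*Z**2 ↦ -2·1·1·36 = -72
Sum: F(1, 2, 6) = (-2) + (-2) + (-12) + (12) + (12) + (-72) = -64.
Reducing mod 7: -64 ≡ 6 (mod 7).
Since F(a, b, c) ≡ 6 ≠ 0 (mod 7), P does NOT lie on the curve.


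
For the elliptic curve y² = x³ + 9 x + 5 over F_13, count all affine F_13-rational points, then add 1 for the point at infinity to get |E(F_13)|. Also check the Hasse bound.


Affine points = {(4, 1), (4, 12), (8, 2), (8, 11), (9, 3), (9, 10), (10, 4), (10, 9)}; affine count = 8; |E(F_13)| = 9.

Discriminant check: Δ ∝ 4a³ + 27b² = 4·9³ + 27·5² = 4·729 + 27·25 ≡ 3 (mod 13). Nonzero ⇒ E is nonsingular.
For each x ∈ F_13, compute rhs = x³ + 9·x + 5 mod 13, then count y ∈ F_13 with y² ≡ rhs.
  x = 0: rhs = 5, matching y values: none (0 points).
  x = 1: rhs = 2, matching y values: none (0 points).
  x = 2: rhs = 5, matching y values: none (0 points).
  x = 3: rhs = 7, matching y values: none (0 points).
  x = 4: rhs = 1, matching y values: 1, 12 (2 points).
  x = 5: rhs = 6, matching y values: none (0 points).
  x = 6: rhs = 2, matching y values: none (0 points).
  x = 7: rhs = 8, matching y values: none (0 points).
  x = 8: rhs = 4, matching y values: 2, 11 (2 points).
  x = 9: rhs = 9, matching y values: 3, 10 (2 points).
  x = 10: rhs = 3, matching y values: 4, 9 (2 points).
  x = 11: rhs = 5, matching y values: none (0 points).
  x = 12: rhs = 8, matching y values: none (0 points).
Total affine count: 8.
Full point count |E(F_13)| = 8 + 1 = 9.
Hasse bound: |9 − (13+1)| = |-5| = 5 ≤ 2√13 ≈ 7.2111 ✓.
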